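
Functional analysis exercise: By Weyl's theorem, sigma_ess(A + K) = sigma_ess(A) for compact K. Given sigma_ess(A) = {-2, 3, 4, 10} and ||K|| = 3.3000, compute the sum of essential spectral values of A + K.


By Weyl's theorem, the essential spectrum is invariant under compact perturbations.
sigma_ess(A + K) = sigma_ess(A) = {-2, 3, 4, 10}
Sum = -2 + 3 + 4 + 10 = 15

15


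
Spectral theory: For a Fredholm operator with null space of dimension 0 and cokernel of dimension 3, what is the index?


The Fredholm index is defined as ind(T) = dim(ker T) - dim(coker T)
= 0 - 3
= -3

-3


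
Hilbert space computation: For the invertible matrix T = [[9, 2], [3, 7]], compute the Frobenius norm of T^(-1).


det(T) = 9*7 - 2*3 = 57
T^(-1) = (1/57) * [[7, -2], [-3, 9]] = [[0.1228, -0.0351], [-0.0526, 0.1579]]
||T^(-1)||_F^2 = 0.1228^2 + (-0.0351)^2 + (-0.0526)^2 + 0.1579^2 = 0.0440
||T^(-1)||_F = sqrt(0.0440) = 0.2098

0.2098


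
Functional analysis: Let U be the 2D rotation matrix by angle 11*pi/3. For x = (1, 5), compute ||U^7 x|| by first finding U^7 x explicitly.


U is a rotation by theta = 11*pi/3
U^7 = rotation by 7*theta = 77*pi/3 = 5*pi/3 (mod 2*pi)
cos(5*pi/3) = 0.5000, sin(5*pi/3) = -0.8660
U^7 x = (0.5000 * 1 - -0.8660 * 5, -0.8660 * 1 + 0.5000 * 5)
= (4.8301, 1.6340)
||U^7 x|| = sqrt(4.8301^2 + 1.6340^2) = sqrt(26.0000) = 5.0990

5.0990


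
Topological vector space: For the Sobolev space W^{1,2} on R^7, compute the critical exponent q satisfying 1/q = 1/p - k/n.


Using the Sobolev embedding formula: 1/q = 1/p - k/n
1/q = 1/2 - 1/7 = 5/14
q = 1/(5/14) = 14/5 = 2.8000

2.8000


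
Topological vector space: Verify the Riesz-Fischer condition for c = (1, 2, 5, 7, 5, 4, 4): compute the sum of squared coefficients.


sum |c_n|^2 = 1^2 + 2^2 + 5^2 + 7^2 + 5^2 + 4^2 + 4^2
= 1 + 4 + 25 + 49 + 25 + 16 + 16
= 136

136


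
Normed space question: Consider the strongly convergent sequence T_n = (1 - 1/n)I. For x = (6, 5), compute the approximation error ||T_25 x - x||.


T_25 x - x = (1 - 1/25)x - x = -x/25
||x|| = sqrt(61) = 7.8102
||T_25 x - x|| = ||x||/25 = 7.8102/25 = 0.3124

0.3124


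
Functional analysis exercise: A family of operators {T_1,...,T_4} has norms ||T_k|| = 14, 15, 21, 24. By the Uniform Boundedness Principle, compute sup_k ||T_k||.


By the Uniform Boundedness Principle, the supremum of norms is finite.
sup_k ||T_k|| = max(14, 15, 21, 24) = 24

24


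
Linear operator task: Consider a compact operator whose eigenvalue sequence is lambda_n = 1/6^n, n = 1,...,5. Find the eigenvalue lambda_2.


The eigenvalue formula gives lambda_2 = 1/6^2
= 1/36
= 0.0278

0.0278


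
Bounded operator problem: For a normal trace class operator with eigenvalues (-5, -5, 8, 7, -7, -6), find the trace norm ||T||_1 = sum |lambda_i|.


For a normal operator, singular values equal |eigenvalues|.
Trace norm = sum |lambda_i| = 5 + 5 + 8 + 7 + 7 + 6
= 38

38


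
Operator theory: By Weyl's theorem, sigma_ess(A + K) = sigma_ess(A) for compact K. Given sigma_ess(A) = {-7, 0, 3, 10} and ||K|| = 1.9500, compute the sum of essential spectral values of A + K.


By Weyl's theorem, the essential spectrum is invariant under compact perturbations.
sigma_ess(A + K) = sigma_ess(A) = {-7, 0, 3, 10}
Sum = -7 + 0 + 3 + 10 = 6

6


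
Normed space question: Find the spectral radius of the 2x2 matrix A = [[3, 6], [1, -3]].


For a 2x2 matrix, eigenvalues satisfy lambda^2 - (trace)*lambda + det = 0
trace = 3 + -3 = 0
det = 3*-3 - 6*1 = -15
discriminant = 0^2 - 4*(-15) = 60
spectral radius = max |eigenvalue| = 3.8730

3.8730


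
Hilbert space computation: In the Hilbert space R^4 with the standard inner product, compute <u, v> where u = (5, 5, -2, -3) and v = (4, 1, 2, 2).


Computing the standard inner product <u, v> = sum u_i * v_i
= 5*4 + 5*1 + -2*2 + -3*2
= 20 + 5 + -4 + -6
= 15

15


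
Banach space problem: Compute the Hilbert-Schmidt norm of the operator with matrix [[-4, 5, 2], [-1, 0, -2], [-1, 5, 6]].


The Hilbert-Schmidt norm is sqrt(sum of squares of all entries).
Sum of squares = (-4)^2 + 5^2 + 2^2 + (-1)^2 + 0^2 + (-2)^2 + (-1)^2 + 5^2 + 6^2
= 16 + 25 + 4 + 1 + 0 + 4 + 1 + 25 + 36 = 112
||T||_HS = sqrt(112) = 10.5830

10.5830


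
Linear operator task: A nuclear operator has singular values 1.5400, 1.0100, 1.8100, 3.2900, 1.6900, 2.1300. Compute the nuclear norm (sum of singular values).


The nuclear norm is the sum of all singular values.
||T||_1 = 1.5400 + 1.0100 + 1.8100 + 3.2900 + 1.6900 + 2.1300
= 11.4700

11.4700


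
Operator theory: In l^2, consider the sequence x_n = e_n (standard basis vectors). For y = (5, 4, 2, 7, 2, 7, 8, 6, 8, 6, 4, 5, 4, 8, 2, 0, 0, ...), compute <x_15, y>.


x_15 = e_15 is the standard basis vector with 1 in position 15.
<x_15, y> = y_15 = 2
As n -> infinity, <x_n, y> -> 0, confirming weak convergence of (x_n) to 0.

2


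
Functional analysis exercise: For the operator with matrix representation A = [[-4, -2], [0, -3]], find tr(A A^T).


trace(A * A^T) = sum of squares of all entries
= (-4)^2 + (-2)^2 + 0^2 + (-3)^2
= 16 + 4 + 0 + 9
= 29

29


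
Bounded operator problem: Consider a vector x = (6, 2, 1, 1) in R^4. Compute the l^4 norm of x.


The l^4 norm = (sum |x_i|^4)^(1/4)
Sum of 4th powers = 1296 + 16 + 1 + 1 = 1314
||x||_4 = (1314)^(1/4) = 6.0207

6.0207


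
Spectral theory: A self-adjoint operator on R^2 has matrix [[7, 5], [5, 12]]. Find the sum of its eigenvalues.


For a self-adjoint (symmetric) matrix, the eigenvalues are real.
The sum of eigenvalues equals the trace of the matrix.
trace = 7 + 12 = 19

19


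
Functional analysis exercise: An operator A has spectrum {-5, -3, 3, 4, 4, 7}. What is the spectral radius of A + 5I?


Spectrum of A + 5I = {0, 2, 8, 9, 9, 12}
Spectral radius = max |lambda| over the shifted spectrum
= max(0, 2, 8, 9, 9, 12) = 12

12


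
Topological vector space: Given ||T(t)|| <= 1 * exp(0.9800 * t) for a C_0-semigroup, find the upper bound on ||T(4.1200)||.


||T(4.1200)|| <= 1 * exp(0.9800 * 4.1200)
= 1 * exp(4.0376)
= 1 * 56.6901
= 56.6901

56.6901


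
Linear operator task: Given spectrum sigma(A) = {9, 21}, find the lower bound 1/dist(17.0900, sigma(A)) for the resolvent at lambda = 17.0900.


dist(17.0900, {9, 21}) = min(|17.0900 - 9|, |17.0900 - 21|)
= min(8.0900, 3.9100) = 3.9100
Resolvent bound = 1/3.9100 = 0.2558

0.2558


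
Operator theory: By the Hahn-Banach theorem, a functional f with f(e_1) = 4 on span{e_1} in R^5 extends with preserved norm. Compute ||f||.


The norm of f is given by ||f|| = sup_{||x||=1} |f(x)|.
On span{e_1}, ||e_1|| = 1, so ||f|| = |f(e_1)| / ||e_1||
= |4| / 1 = 4.0000

4.0000


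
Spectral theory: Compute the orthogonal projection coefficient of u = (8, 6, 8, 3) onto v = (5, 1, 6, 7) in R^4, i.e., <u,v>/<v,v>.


Computing <u,v> = 8*5 + 6*1 + 8*6 + 3*7 = 115
Computing <v,v> = 5^2 + 1^2 + 6^2 + 7^2 = 111
Projection coefficient = 115/111 = 1.0360

1.0360


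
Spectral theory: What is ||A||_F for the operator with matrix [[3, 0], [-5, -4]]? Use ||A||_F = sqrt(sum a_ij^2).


||A||_F^2 = sum a_ij^2
= 3^2 + 0^2 + (-5)^2 + (-4)^2
= 9 + 0 + 25 + 16 = 50
||A||_F = sqrt(50) = 7.0711

7.0711


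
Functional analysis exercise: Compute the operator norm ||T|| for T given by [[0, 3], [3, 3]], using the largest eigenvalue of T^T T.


A^T A = [[9, 9], [9, 18]]
trace(A^T A) = 27, det(A^T A) = 81
discriminant = 27^2 - 4*81 = 405
Largest eigenvalue of A^T A = (trace + sqrt(disc))/2 = 23.5623
||T|| = sqrt(23.5623) = 4.8541

4.8541


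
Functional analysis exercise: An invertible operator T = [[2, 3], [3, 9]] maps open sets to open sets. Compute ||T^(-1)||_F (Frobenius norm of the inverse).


det(T) = 2*9 - 3*3 = 9
T^(-1) = (1/9) * [[9, -3], [-3, 2]] = [[1.0000, -0.3333], [-0.3333, 0.2222]]
||T^(-1)||_F^2 = 1.0000^2 + (-0.3333)^2 + (-0.3333)^2 + 0.2222^2 = 1.2716
||T^(-1)||_F = sqrt(1.2716) = 1.1277

1.1277


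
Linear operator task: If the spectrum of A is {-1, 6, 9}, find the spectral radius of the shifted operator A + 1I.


Spectrum of A + 1I = {0, 7, 10}
Spectral radius = max |lambda| over the shifted spectrum
= max(0, 7, 10) = 10

10


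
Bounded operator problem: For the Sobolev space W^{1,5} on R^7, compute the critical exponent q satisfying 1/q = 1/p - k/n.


Using the Sobolev embedding formula: 1/q = 1/p - k/n
1/q = 1/5 - 1/7 = 2/35
q = 1/(2/35) = 35/2 = 17.5000

17.5000


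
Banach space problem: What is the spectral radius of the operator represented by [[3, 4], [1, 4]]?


For a 2x2 matrix, eigenvalues satisfy lambda^2 - (trace)*lambda + det = 0
trace = 3 + 4 = 7
det = 3*4 - 4*1 = 8
discriminant = 7^2 - 4*(8) = 17
spectral radius = max |eigenvalue| = 5.5616

5.5616


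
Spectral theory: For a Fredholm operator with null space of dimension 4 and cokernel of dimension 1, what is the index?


The Fredholm index is defined as ind(T) = dim(ker T) - dim(coker T)
= 4 - 1
= 3

3


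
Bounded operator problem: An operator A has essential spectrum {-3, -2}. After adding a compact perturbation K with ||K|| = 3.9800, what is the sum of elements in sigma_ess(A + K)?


By Weyl's theorem, the essential spectrum is invariant under compact perturbations.
sigma_ess(A + K) = sigma_ess(A) = {-3, -2}
Sum = -3 + -2 = -5

-5


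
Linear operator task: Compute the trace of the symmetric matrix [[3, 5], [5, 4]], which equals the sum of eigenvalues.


For a self-adjoint (symmetric) matrix, the eigenvalues are real.
The sum of eigenvalues equals the trace of the matrix.
trace = 3 + 4 = 7

7


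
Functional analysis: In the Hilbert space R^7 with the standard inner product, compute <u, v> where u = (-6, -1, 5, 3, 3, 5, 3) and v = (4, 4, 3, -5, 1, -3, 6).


Computing the standard inner product <u, v> = sum u_i * v_i
= -6*4 + -1*4 + 5*3 + 3*-5 + 3*1 + 5*-3 + 3*6
= -24 + -4 + 15 + -15 + 3 + -15 + 18
= -22

-22


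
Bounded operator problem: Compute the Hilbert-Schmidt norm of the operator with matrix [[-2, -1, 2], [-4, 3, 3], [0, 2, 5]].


The Hilbert-Schmidt norm is sqrt(sum of squares of all entries).
Sum of squares = (-2)^2 + (-1)^2 + 2^2 + (-4)^2 + 3^2 + 3^2 + 0^2 + 2^2 + 5^2
= 4 + 1 + 4 + 16 + 9 + 9 + 0 + 4 + 25 = 72
||T||_HS = sqrt(72) = 8.4853

8.4853


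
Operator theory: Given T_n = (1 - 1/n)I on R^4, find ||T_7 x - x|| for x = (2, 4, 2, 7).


T_7 x - x = (1 - 1/7)x - x = -x/7
||x|| = sqrt(73) = 8.5440
||T_7 x - x|| = ||x||/7 = 8.5440/7 = 1.2206

1.2206


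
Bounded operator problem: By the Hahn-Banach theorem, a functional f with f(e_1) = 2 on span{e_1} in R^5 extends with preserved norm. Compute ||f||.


The norm of f is given by ||f|| = sup_{||x||=1} |f(x)|.
On span{e_1}, ||e_1|| = 1, so ||f|| = |f(e_1)| / ||e_1||
= |2| / 1 = 2.0000

2.0000


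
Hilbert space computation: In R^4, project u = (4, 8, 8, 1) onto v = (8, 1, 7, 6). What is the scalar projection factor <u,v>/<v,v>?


Computing <u,v> = 4*8 + 8*1 + 8*7 + 1*6 = 102
Computing <v,v> = 8^2 + 1^2 + 7^2 + 6^2 = 150
Projection coefficient = 102/150 = 0.6800

0.6800


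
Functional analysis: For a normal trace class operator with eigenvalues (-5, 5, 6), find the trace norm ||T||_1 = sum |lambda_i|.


For a normal operator, singular values equal |eigenvalues|.
Trace norm = sum |lambda_i| = 5 + 5 + 6
= 16

16


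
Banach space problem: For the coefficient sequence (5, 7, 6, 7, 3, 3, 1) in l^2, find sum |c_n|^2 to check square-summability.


sum |c_n|^2 = 5^2 + 7^2 + 6^2 + 7^2 + 3^2 + 3^2 + 1^2
= 25 + 49 + 36 + 49 + 9 + 9 + 1
= 178

178


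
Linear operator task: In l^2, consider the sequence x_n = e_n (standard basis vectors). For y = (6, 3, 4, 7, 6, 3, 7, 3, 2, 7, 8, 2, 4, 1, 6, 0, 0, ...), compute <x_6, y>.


x_6 = e_6 is the standard basis vector with 1 in position 6.
<x_6, y> = y_6 = 3
As n -> infinity, <x_n, y> -> 0, confirming weak convergence of (x_n) to 0.

3


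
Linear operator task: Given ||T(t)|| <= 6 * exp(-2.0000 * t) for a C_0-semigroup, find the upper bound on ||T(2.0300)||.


||T(2.0300)|| <= 6 * exp(-2.0000 * 2.0300)
= 6 * exp(-4.0600)
= 6 * 0.0172
= 0.1035

0.1035


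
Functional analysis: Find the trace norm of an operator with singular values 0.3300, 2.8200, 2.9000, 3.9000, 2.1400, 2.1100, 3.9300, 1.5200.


The nuclear norm is the sum of all singular values.
||T||_1 = 0.3300 + 2.8200 + 2.9000 + 3.9000 + 2.1400 + 2.1100 + 3.9300 + 1.5200
= 19.6500

19.6500


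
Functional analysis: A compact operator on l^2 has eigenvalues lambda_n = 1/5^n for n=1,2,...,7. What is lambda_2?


The eigenvalue formula gives lambda_2 = 1/5^2
= 1/25
= 0.0400

0.0400


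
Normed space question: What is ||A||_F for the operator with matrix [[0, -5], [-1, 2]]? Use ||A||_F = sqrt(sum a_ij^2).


||A||_F^2 = sum a_ij^2
= 0^2 + (-5)^2 + (-1)^2 + 2^2
= 0 + 25 + 1 + 4 = 30
||A||_F = sqrt(30) = 5.4772

5.4772


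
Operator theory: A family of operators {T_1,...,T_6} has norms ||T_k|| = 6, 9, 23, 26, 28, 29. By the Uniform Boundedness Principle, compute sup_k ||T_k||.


By the Uniform Boundedness Principle, the supremum of norms is finite.
sup_k ||T_k|| = max(6, 9, 23, 26, 28, 29) = 29

29


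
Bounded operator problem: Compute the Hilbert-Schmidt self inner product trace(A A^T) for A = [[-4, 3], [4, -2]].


trace(A * A^T) = sum of squares of all entries
= (-4)^2 + 3^2 + 4^2 + (-2)^2
= 16 + 9 + 16 + 4
= 45

45


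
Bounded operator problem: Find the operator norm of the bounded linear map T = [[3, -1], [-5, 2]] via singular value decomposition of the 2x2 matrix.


A^T A = [[34, -13], [-13, 5]]
trace(A^T A) = 39, det(A^T A) = 1
discriminant = 39^2 - 4*1 = 1517
Largest eigenvalue of A^T A = (trace + sqrt(disc))/2 = 38.9743
||T|| = sqrt(38.9743) = 6.2429

6.2429


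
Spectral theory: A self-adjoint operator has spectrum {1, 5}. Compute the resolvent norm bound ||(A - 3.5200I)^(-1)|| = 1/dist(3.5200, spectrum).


dist(3.5200, {1, 5}) = min(|3.5200 - 1|, |3.5200 - 5|)
= min(2.5200, 1.4800) = 1.4800
Resolvent bound = 1/1.4800 = 0.6757

0.6757


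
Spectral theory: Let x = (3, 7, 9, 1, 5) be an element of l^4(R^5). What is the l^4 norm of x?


The l^4 norm = (sum |x_i|^4)^(1/4)
Sum of 4th powers = 81 + 2401 + 6561 + 1 + 625 = 9669
||x||_4 = (9669)^(1/4) = 9.9162

9.9162


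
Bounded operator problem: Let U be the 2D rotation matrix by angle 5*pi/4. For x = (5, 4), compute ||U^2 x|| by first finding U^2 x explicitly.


U is a rotation by theta = 5*pi/4
U^2 = rotation by 2*theta = 10*pi/4 = 2*pi/4 (mod 2*pi)
cos(2*pi/4) = 0.0000, sin(2*pi/4) = 1.0000
U^2 x = (0.0000 * 5 - 1.0000 * 4, 1.0000 * 5 + 0.0000 * 4)
= (-4.0000, 5.0000)
||U^2 x|| = sqrt((-4.0000)^2 + 5.0000^2) = sqrt(41.0000) = 6.4031

6.4031


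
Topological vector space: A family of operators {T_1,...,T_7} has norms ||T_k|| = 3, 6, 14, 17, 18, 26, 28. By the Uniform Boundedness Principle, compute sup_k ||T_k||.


By the Uniform Boundedness Principle, the supremum of norms is finite.
sup_k ||T_k|| = max(3, 6, 14, 17, 18, 26, 28) = 28

28


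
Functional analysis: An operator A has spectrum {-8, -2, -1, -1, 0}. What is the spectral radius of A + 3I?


Spectrum of A + 3I = {-5, 1, 2, 2, 3}
Spectral radius = max |lambda| over the shifted spectrum
= max(5, 1, 2, 2, 3) = 5

5


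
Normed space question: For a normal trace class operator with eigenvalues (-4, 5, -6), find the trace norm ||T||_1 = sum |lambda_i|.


For a normal operator, singular values equal |eigenvalues|.
Trace norm = sum |lambda_i| = 4 + 5 + 6
= 15

15


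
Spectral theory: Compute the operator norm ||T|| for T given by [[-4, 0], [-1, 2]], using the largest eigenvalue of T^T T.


A^T A = [[17, -2], [-2, 4]]
trace(A^T A) = 21, det(A^T A) = 64
discriminant = 21^2 - 4*64 = 185
Largest eigenvalue of A^T A = (trace + sqrt(disc))/2 = 17.3007
||T|| = sqrt(17.3007) = 4.1594

4.1594


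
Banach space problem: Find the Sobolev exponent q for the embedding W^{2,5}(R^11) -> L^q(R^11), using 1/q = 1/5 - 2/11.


Using the Sobolev embedding formula: 1/q = 1/p - k/n
1/q = 1/5 - 2/11 = 1/55
q = 1/(1/55) = 55

55.0000


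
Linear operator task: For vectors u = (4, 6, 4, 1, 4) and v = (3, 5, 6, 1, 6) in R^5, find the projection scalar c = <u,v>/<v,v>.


Computing <u,v> = 4*3 + 6*5 + 4*6 + 1*1 + 4*6 = 91
Computing <v,v> = 3^2 + 5^2 + 6^2 + 1^2 + 6^2 = 107
Projection coefficient = 91/107 = 0.8505

0.8505


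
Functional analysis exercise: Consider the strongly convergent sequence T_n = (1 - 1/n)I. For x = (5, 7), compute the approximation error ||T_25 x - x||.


T_25 x - x = (1 - 1/25)x - x = -x/25
||x|| = sqrt(74) = 8.6023
||T_25 x - x|| = ||x||/25 = 8.6023/25 = 0.3441

0.3441


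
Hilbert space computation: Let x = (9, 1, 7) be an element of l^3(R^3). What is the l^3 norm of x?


The l^3 norm = (sum |x_i|^3)^(1/3)
Sum of 3th powers = 729 + 1 + 343 = 1073
||x||_3 = (1073)^(1/3) = 10.2376

10.2376


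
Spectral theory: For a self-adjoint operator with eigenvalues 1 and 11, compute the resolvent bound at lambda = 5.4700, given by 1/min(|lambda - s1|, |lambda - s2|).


dist(5.4700, {1, 11}) = min(|5.4700 - 1|, |5.4700 - 11|)
= min(4.4700, 5.5300) = 4.4700
Resolvent bound = 1/4.4700 = 0.2237

0.2237


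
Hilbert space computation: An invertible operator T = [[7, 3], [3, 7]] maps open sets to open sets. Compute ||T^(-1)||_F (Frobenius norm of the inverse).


det(T) = 7*7 - 3*3 = 40
T^(-1) = (1/40) * [[7, -3], [-3, 7]] = [[0.1750, -0.0750], [-0.0750, 0.1750]]
||T^(-1)||_F^2 = 0.1750^2 + (-0.0750)^2 + (-0.0750)^2 + 0.1750^2 = 0.0725
||T^(-1)||_F = sqrt(0.0725) = 0.2693

0.2693


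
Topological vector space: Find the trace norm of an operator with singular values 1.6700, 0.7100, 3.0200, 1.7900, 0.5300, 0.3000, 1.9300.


The nuclear norm is the sum of all singular values.
||T||_1 = 1.6700 + 0.7100 + 3.0200 + 1.7900 + 0.5300 + 0.3000 + 1.9300
= 9.9500

9.9500


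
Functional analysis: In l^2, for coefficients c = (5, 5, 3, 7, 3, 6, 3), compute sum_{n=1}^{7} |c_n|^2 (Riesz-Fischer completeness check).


sum |c_n|^2 = 5^2 + 5^2 + 3^2 + 7^2 + 3^2 + 6^2 + 3^2
= 25 + 25 + 9 + 49 + 9 + 36 + 9
= 162

162


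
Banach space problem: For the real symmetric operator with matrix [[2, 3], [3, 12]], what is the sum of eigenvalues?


For a self-adjoint (symmetric) matrix, the eigenvalues are real.
The sum of eigenvalues equals the trace of the matrix.
trace = 2 + 12 = 14

14


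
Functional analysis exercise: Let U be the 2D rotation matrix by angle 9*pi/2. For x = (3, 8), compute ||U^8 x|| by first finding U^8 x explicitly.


U is a rotation by theta = 9*pi/2
U^8 = rotation by 8*theta = 72*pi/2 = 0*pi/2 (mod 2*pi)
cos(0*pi/2) = 1.0000, sin(0*pi/2) = 0.0000
U^8 x = (1.0000 * 3 - 0.0000 * 8, 0.0000 * 3 + 1.0000 * 8)
= (3.0000, 8.0000)
||U^8 x|| = sqrt(3.0000^2 + 8.0000^2) = sqrt(73.0000) = 8.5440

8.5440


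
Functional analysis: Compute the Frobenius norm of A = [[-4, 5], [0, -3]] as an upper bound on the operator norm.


||A||_F^2 = sum a_ij^2
= (-4)^2 + 5^2 + 0^2 + (-3)^2
= 16 + 25 + 0 + 9 = 50
||A||_F = sqrt(50) = 7.0711

7.0711


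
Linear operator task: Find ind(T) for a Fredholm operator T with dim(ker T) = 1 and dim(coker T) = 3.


The Fredholm index is defined as ind(T) = dim(ker T) - dim(coker T)
= 1 - 3
= -2

-2


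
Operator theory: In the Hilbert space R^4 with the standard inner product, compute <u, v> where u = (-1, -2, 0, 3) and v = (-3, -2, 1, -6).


Computing the standard inner product <u, v> = sum u_i * v_i
= -1*-3 + -2*-2 + 0*1 + 3*-6
= 3 + 4 + 0 + -18
= -11

-11


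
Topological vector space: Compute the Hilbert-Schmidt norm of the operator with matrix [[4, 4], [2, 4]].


The Hilbert-Schmidt norm is sqrt(sum of squares of all entries).
Sum of squares = 4^2 + 4^2 + 2^2 + 4^2
= 16 + 16 + 4 + 16 = 52
||T||_HS = sqrt(52) = 7.2111

7.2111


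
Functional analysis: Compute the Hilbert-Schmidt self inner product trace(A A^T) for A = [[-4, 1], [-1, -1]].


trace(A * A^T) = sum of squares of all entries
= (-4)^2 + 1^2 + (-1)^2 + (-1)^2
= 16 + 1 + 1 + 1
= 19

19


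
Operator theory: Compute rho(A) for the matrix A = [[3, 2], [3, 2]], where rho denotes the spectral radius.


For a 2x2 matrix, eigenvalues satisfy lambda^2 - (trace)*lambda + det = 0
trace = 3 + 2 = 5
det = 3*2 - 2*3 = 0
discriminant = 5^2 - 4*(0) = 25
spectral radius = max |eigenvalue| = 5.0000

5.0000


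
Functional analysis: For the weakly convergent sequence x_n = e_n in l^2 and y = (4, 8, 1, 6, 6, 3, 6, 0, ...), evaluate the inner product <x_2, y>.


x_2 = e_2 is the standard basis vector with 1 in position 2.
<x_2, y> = y_2 = 8
As n -> infinity, <x_n, y> -> 0, confirming weak convergence of (x_n) to 0.

8


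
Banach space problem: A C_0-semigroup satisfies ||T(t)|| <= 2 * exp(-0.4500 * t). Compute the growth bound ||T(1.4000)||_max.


||T(1.4000)|| <= 2 * exp(-0.4500 * 1.4000)
= 2 * exp(-0.6300)
= 2 * 0.5326
= 1.0652

1.0652


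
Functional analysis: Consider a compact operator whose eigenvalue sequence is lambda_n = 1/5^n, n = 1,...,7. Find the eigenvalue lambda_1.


The eigenvalue formula gives lambda_1 = 1/5^1
= 1/5
= 0.2000

0.2000


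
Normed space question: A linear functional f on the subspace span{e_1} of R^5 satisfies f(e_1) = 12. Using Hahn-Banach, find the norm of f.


The norm of f is given by ||f|| = sup_{||x||=1} |f(x)|.
On span{e_1}, ||e_1|| = 1, so ||f|| = |f(e_1)| / ||e_1||
= |12| / 1 = 12.0000

12.0000


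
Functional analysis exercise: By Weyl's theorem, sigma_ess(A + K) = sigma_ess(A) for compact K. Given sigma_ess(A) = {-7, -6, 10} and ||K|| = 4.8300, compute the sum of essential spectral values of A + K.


By Weyl's theorem, the essential spectrum is invariant under compact perturbations.
sigma_ess(A + K) = sigma_ess(A) = {-7, -6, 10}
Sum = -7 + -6 + 10 = -3

-3


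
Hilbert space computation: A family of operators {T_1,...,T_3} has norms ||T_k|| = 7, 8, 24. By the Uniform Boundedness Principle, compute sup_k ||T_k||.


By the Uniform Boundedness Principle, the supremum of norms is finite.
sup_k ||T_k|| = max(7, 8, 24) = 24

24


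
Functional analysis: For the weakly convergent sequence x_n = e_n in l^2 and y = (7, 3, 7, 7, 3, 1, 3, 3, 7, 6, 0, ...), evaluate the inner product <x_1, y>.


x_1 = e_1 is the standard basis vector with 1 in position 1.
<x_1, y> = y_1 = 7
As n -> infinity, <x_n, y> -> 0, confirming weak convergence of (x_n) to 0.

7


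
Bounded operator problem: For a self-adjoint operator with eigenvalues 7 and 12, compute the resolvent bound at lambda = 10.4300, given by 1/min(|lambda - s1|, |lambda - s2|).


dist(10.4300, {7, 12}) = min(|10.4300 - 7|, |10.4300 - 12|)
= min(3.4300, 1.5700) = 1.5700
Resolvent bound = 1/1.5700 = 0.6369

0.6369


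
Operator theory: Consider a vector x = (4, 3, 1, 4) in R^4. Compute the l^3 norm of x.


The l^3 norm = (sum |x_i|^3)^(1/3)
Sum of 3th powers = 64 + 27 + 1 + 64 = 156
||x||_3 = (156)^(1/3) = 5.3832

5.3832


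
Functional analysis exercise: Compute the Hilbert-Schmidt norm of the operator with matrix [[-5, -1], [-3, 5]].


The Hilbert-Schmidt norm is sqrt(sum of squares of all entries).
Sum of squares = (-5)^2 + (-1)^2 + (-3)^2 + 5^2
= 25 + 1 + 9 + 25 = 60
||T||_HS = sqrt(60) = 7.7460

7.7460


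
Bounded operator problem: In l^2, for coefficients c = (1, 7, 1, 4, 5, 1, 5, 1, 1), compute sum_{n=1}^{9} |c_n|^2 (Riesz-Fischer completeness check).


sum |c_n|^2 = 1^2 + 7^2 + 1^2 + 4^2 + 5^2 + 1^2 + 5^2 + 1^2 + 1^2
= 1 + 49 + 1 + 16 + 25 + 1 + 25 + 1 + 1
= 120

120


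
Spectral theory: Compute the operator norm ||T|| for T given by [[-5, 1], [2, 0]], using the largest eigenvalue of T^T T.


A^T A = [[29, -5], [-5, 1]]
trace(A^T A) = 30, det(A^T A) = 4
discriminant = 30^2 - 4*4 = 884
Largest eigenvalue of A^T A = (trace + sqrt(disc))/2 = 29.8661
||T|| = sqrt(29.8661) = 5.4650

5.4650


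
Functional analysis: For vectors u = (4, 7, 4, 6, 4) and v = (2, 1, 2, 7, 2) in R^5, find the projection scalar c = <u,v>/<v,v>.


Computing <u,v> = 4*2 + 7*1 + 4*2 + 6*7 + 4*2 = 73
Computing <v,v> = 2^2 + 1^2 + 2^2 + 7^2 + 2^2 = 62
Projection coefficient = 73/62 = 1.1774

1.1774


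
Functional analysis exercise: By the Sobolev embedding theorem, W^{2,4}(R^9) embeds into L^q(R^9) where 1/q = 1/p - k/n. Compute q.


Using the Sobolev embedding formula: 1/q = 1/p - k/n
1/q = 1/4 - 2/9 = 1/36
q = 1/(1/36) = 36

36.0000


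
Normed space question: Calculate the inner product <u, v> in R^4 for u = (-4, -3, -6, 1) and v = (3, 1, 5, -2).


Computing the standard inner product <u, v> = sum u_i * v_i
= -4*3 + -3*1 + -6*5 + 1*-2
= -12 + -3 + -30 + -2
= -47

-47


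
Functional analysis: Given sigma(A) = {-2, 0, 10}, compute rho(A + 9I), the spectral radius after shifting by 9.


Spectrum of A + 9I = {7, 9, 19}
Spectral radius = max |lambda| over the shifted spectrum
= max(7, 9, 19) = 19

19


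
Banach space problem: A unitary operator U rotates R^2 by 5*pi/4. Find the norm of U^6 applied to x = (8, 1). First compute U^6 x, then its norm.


U is a rotation by theta = 5*pi/4
U^6 = rotation by 6*theta = 30*pi/4 = 6*pi/4 (mod 2*pi)
cos(6*pi/4) = 0.0000, sin(6*pi/4) = -1.0000
U^6 x = (0.0000 * 8 - -1.0000 * 1, -1.0000 * 8 + 0.0000 * 1)
= (1.0000, -8.0000)
||U^6 x|| = sqrt(1.0000^2 + (-8.0000)^2) = sqrt(65.0000) = 8.0623

8.0623


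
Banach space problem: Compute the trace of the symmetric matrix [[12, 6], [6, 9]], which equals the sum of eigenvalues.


For a self-adjoint (symmetric) matrix, the eigenvalues are real.
The sum of eigenvalues equals the trace of the matrix.
trace = 12 + 9 = 21

21


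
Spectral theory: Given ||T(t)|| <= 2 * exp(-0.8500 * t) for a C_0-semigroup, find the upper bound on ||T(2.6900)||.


||T(2.6900)|| <= 2 * exp(-0.8500 * 2.6900)
= 2 * exp(-2.2865)
= 2 * 0.1016
= 0.2032

0.2032


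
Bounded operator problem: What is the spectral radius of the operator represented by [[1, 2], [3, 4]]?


For a 2x2 matrix, eigenvalues satisfy lambda^2 - (trace)*lambda + det = 0
trace = 1 + 4 = 5
det = 1*4 - 2*3 = -2
discriminant = 5^2 - 4*(-2) = 33
spectral radius = max |eigenvalue| = 5.3723

5.3723


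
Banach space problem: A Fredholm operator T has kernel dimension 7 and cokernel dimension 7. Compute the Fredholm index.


The Fredholm index is defined as ind(T) = dim(ker T) - dim(coker T)
= 7 - 7
= 0

0


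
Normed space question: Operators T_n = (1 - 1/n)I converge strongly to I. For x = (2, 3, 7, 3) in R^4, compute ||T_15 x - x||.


T_15 x - x = (1 - 1/15)x - x = -x/15
||x|| = sqrt(71) = 8.4261
||T_15 x - x|| = ||x||/15 = 8.4261/15 = 0.5617

0.5617


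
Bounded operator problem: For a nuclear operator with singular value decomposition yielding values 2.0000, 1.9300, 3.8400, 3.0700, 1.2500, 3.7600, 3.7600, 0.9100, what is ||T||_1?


The nuclear norm is the sum of all singular values.
||T||_1 = 2.0000 + 1.9300 + 3.8400 + 3.0700 + 1.2500 + 3.7600 + 3.7600 + 0.9100
= 20.5200

20.5200


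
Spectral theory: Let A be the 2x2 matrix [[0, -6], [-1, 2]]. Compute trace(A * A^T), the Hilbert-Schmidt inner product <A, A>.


trace(A * A^T) = sum of squares of all entries
= 0^2 + (-6)^2 + (-1)^2 + 2^2
= 0 + 36 + 1 + 4
= 41

41


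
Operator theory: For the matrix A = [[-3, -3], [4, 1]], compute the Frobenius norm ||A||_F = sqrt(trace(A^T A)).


||A||_F^2 = sum a_ij^2
= (-3)^2 + (-3)^2 + 4^2 + 1^2
= 9 + 9 + 16 + 1 = 35
||A||_F = sqrt(35) = 5.9161

5.9161


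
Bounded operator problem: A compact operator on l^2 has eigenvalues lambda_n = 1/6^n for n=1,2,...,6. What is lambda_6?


The eigenvalue formula gives lambda_6 = 1/6^6
= 1/46656
= 2.1433e-05

2.1433e-05


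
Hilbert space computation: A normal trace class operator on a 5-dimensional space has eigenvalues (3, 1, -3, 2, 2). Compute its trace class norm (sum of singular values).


For a normal operator, singular values equal |eigenvalues|.
Trace norm = sum |lambda_i| = 3 + 1 + 3 + 2 + 2
= 11

11


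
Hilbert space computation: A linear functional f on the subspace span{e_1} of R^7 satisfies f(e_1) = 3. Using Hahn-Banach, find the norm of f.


The norm of f is given by ||f|| = sup_{||x||=1} |f(x)|.
On span{e_1}, ||e_1|| = 1, so ||f|| = |f(e_1)| / ||e_1||
= |3| / 1 = 3.0000

3.0000


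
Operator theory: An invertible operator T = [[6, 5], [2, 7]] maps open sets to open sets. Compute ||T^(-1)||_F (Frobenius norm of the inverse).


det(T) = 6*7 - 5*2 = 32
T^(-1) = (1/32) * [[7, -5], [-2, 6]] = [[0.2188, -0.1562], [-0.0625, 0.1875]]
||T^(-1)||_F^2 = 0.2188^2 + (-0.1562)^2 + (-0.0625)^2 + 0.1875^2 = 0.1113
||T^(-1)||_F = sqrt(0.1113) = 0.3337

0.3337


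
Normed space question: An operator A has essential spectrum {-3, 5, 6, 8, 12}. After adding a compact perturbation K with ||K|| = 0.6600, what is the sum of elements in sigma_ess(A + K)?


By Weyl's theorem, the essential spectrum is invariant under compact perturbations.
sigma_ess(A + K) = sigma_ess(A) = {-3, 5, 6, 8, 12}
Sum = -3 + 5 + 6 + 8 + 12 = 28

28


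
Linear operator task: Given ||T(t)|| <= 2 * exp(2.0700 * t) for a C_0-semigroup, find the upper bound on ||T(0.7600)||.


||T(0.7600)|| <= 2 * exp(2.0700 * 0.7600)
= 2 * exp(1.5732)
= 2 * 4.8221
= 9.6441

9.6441


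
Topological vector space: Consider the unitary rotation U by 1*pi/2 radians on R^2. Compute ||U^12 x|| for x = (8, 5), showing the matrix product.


U is a rotation by theta = 1*pi/2
U^12 = rotation by 12*theta = 12*pi/2 = 0*pi/2 (mod 2*pi)
cos(0*pi/2) = 1.0000, sin(0*pi/2) = 0.0000
U^12 x = (1.0000 * 8 - 0.0000 * 5, 0.0000 * 8 + 1.0000 * 5)
= (8.0000, 5.0000)
||U^12 x|| = sqrt(8.0000^2 + 5.0000^2) = sqrt(89.0000) = 9.4340

9.4340


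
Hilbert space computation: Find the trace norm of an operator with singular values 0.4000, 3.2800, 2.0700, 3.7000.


The nuclear norm is the sum of all singular values.
||T||_1 = 0.4000 + 3.2800 + 2.0700 + 3.7000
= 9.4500

9.4500


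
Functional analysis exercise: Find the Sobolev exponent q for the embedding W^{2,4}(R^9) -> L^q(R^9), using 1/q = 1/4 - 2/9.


Using the Sobolev embedding formula: 1/q = 1/p - k/n
1/q = 1/4 - 2/9 = 1/36
q = 1/(1/36) = 36

36.0000


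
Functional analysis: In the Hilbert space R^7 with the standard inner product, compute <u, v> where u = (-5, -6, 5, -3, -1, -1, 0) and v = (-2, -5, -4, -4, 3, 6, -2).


Computing the standard inner product <u, v> = sum u_i * v_i
= -5*-2 + -6*-5 + 5*-4 + -3*-4 + -1*3 + -1*6 + 0*-2
= 10 + 30 + -20 + 12 + -3 + -6 + 0
= 23

23


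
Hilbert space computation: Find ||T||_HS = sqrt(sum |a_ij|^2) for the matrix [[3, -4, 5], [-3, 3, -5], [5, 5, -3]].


The Hilbert-Schmidt norm is sqrt(sum of squares of all entries).
Sum of squares = 3^2 + (-4)^2 + 5^2 + (-3)^2 + 3^2 + (-5)^2 + 5^2 + 5^2 + (-3)^2
= 9 + 16 + 25 + 9 + 9 + 25 + 25 + 25 + 9 = 152
||T||_HS = sqrt(152) = 12.3288

12.3288


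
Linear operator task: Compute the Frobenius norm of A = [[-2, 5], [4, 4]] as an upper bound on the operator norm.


||A||_F^2 = sum a_ij^2
= (-2)^2 + 5^2 + 4^2 + 4^2
= 4 + 25 + 16 + 16 = 61
||A||_F = sqrt(61) = 7.8102

7.8102


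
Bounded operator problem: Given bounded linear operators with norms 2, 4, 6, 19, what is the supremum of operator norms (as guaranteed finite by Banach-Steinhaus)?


By the Uniform Boundedness Principle, the supremum of norms is finite.
sup_k ||T_k|| = max(2, 4, 6, 19) = 19

19


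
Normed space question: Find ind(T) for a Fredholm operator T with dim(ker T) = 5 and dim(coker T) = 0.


The Fredholm index is defined as ind(T) = dim(ker T) - dim(coker T)
= 5 - 0
= 5

5


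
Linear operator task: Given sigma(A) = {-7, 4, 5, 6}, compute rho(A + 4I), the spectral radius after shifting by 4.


Spectrum of A + 4I = {-3, 8, 9, 10}
Spectral radius = max |lambda| over the shifted spectrum
= max(3, 8, 9, 10) = 10

10


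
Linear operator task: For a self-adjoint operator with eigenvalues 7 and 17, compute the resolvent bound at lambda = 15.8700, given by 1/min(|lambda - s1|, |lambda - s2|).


dist(15.8700, {7, 17}) = min(|15.8700 - 7|, |15.8700 - 17|)
= min(8.8700, 1.1300) = 1.1300
Resolvent bound = 1/1.1300 = 0.8850

0.8850


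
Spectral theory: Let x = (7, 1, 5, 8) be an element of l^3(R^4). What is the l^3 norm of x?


The l^3 norm = (sum |x_i|^3)^(1/3)
Sum of 3th powers = 343 + 1 + 125 + 512 = 981
||x||_3 = (981)^(1/3) = 9.9363

9.9363


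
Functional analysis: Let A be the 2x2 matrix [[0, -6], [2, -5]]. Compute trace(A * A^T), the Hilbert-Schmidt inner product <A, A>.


trace(A * A^T) = sum of squares of all entries
= 0^2 + (-6)^2 + 2^2 + (-5)^2
= 0 + 36 + 4 + 25
= 65

65


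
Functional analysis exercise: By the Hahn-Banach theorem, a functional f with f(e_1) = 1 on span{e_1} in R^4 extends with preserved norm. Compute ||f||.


The norm of f is given by ||f|| = sup_{||x||=1} |f(x)|.
On span{e_1}, ||e_1|| = 1, so ||f|| = |f(e_1)| / ||e_1||
= |1| / 1 = 1.0000

1.0000


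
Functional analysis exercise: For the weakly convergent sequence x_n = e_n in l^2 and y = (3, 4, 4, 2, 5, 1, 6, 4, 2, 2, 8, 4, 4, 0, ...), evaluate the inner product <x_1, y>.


x_1 = e_1 is the standard basis vector with 1 in position 1.
<x_1, y> = y_1 = 3
As n -> infinity, <x_n, y> -> 0, confirming weak convergence of (x_n) to 0.

3


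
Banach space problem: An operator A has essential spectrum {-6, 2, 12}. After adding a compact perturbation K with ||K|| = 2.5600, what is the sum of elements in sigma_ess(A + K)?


By Weyl's theorem, the essential spectrum is invariant under compact perturbations.
sigma_ess(A + K) = sigma_ess(A) = {-6, 2, 12}
Sum = -6 + 2 + 12 = 8

8


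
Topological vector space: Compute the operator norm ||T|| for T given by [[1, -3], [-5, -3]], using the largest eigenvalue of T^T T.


A^T A = [[26, 12], [12, 18]]
trace(A^T A) = 44, det(A^T A) = 324
discriminant = 44^2 - 4*324 = 640
Largest eigenvalue of A^T A = (trace + sqrt(disc))/2 = 34.6491
||T|| = sqrt(34.6491) = 5.8863

5.8863


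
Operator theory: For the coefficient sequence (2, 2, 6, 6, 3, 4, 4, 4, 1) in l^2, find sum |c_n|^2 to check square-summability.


sum |c_n|^2 = 2^2 + 2^2 + 6^2 + 6^2 + 3^2 + 4^2 + 4^2 + 4^2 + 1^2
= 4 + 4 + 36 + 36 + 9 + 16 + 16 + 16 + 1
= 138

138


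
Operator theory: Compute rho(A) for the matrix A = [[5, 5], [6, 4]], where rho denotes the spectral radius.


For a 2x2 matrix, eigenvalues satisfy lambda^2 - (trace)*lambda + det = 0
trace = 5 + 4 = 9
det = 5*4 - 5*6 = -10
discriminant = 9^2 - 4*(-10) = 121
spectral radius = max |eigenvalue| = 10.0000

10.0000


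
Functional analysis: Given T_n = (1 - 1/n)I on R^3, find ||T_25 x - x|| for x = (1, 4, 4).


T_25 x - x = (1 - 1/25)x - x = -x/25
||x|| = sqrt(33) = 5.7446
||T_25 x - x|| = ||x||/25 = 5.7446/25 = 0.2298

0.2298


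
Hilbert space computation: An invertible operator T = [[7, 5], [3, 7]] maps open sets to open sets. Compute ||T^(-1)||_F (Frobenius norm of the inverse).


det(T) = 7*7 - 5*3 = 34
T^(-1) = (1/34) * [[7, -5], [-3, 7]] = [[0.2059, -0.1471], [-0.0882, 0.2059]]
||T^(-1)||_F^2 = 0.2059^2 + (-0.1471)^2 + (-0.0882)^2 + 0.2059^2 = 0.1142
||T^(-1)||_F = sqrt(0.1142) = 0.3379

0.3379


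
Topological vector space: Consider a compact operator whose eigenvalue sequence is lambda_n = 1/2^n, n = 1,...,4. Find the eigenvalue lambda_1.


The eigenvalue formula gives lambda_1 = 1/2^1
= 1/2
= 0.5000

0.5000


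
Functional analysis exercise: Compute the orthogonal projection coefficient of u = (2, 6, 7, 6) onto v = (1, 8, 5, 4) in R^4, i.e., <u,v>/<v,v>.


Computing <u,v> = 2*1 + 6*8 + 7*5 + 6*4 = 109
Computing <v,v> = 1^2 + 8^2 + 5^2 + 4^2 = 106
Projection coefficient = 109/106 = 1.0283

1.0283


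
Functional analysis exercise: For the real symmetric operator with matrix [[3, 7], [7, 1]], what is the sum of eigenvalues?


For a self-adjoint (symmetric) matrix, the eigenvalues are real.
The sum of eigenvalues equals the trace of the matrix.
trace = 3 + 1 = 4

4


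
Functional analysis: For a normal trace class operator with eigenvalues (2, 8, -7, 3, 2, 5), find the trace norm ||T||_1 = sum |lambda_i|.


For a normal operator, singular values equal |eigenvalues|.
Trace norm = sum |lambda_i| = 2 + 8 + 7 + 3 + 2 + 5
= 27

27


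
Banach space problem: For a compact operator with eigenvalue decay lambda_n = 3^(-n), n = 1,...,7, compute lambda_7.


The eigenvalue formula gives lambda_7 = 1/3^7
= 1/2187
= 4.5725e-04

4.5725e-04


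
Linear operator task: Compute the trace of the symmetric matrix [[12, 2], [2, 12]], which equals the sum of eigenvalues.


For a self-adjoint (symmetric) matrix, the eigenvalues are real.
The sum of eigenvalues equals the trace of the matrix.
trace = 12 + 12 = 24

24


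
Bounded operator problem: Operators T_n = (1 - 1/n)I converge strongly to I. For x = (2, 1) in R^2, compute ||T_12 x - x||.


T_12 x - x = (1 - 1/12)x - x = -x/12
||x|| = sqrt(5) = 2.2361
||T_12 x - x|| = ||x||/12 = 2.2361/12 = 0.1863

0.1863


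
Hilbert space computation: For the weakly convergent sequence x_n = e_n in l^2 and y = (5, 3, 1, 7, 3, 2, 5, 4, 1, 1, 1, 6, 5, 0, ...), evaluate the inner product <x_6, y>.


x_6 = e_6 is the standard basis vector with 1 in position 6.
<x_6, y> = y_6 = 2
As n -> infinity, <x_n, y> -> 0, confirming weak convergence of (x_n) to 0.

2


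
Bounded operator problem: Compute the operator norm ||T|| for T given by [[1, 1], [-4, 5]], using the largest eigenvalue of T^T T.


A^T A = [[17, -19], [-19, 26]]
trace(A^T A) = 43, det(A^T A) = 81
discriminant = 43^2 - 4*81 = 1525
Largest eigenvalue of A^T A = (trace + sqrt(disc))/2 = 41.0256
||T|| = sqrt(41.0256) = 6.4051

6.4051


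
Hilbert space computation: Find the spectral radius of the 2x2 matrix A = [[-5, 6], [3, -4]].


For a 2x2 matrix, eigenvalues satisfy lambda^2 - (trace)*lambda + det = 0
trace = -5 + -4 = -9
det = -5*-4 - 6*3 = 2
discriminant = (-9)^2 - 4*(2) = 73
spectral radius = max |eigenvalue| = 8.7720

8.7720


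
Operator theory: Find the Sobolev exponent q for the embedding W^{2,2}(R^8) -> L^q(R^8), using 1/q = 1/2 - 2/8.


Using the Sobolev embedding formula: 1/q = 1/p - k/n
1/q = 1/2 - 2/8 = 1/4
q = 1/(1/4) = 4

4.0000


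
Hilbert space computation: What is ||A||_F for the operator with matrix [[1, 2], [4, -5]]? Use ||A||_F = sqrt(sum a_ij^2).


||A||_F^2 = sum a_ij^2
= 1^2 + 2^2 + 4^2 + (-5)^2
= 1 + 4 + 16 + 25 = 46
||A||_F = sqrt(46) = 6.7823

6.7823


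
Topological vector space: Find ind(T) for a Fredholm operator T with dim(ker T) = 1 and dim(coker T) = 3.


The Fredholm index is defined as ind(T) = dim(ker T) - dim(coker T)
= 1 - 3
= -2

-2


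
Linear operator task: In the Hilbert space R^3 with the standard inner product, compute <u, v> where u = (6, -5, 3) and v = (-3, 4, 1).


Computing the standard inner product <u, v> = sum u_i * v_i
= 6*-3 + -5*4 + 3*1
= -18 + -20 + 3
= -35

-35


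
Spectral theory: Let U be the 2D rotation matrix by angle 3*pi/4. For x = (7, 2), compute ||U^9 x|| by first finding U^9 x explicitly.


U is a rotation by theta = 3*pi/4
U^9 = rotation by 9*theta = 27*pi/4 = 3*pi/4 (mod 2*pi)
cos(3*pi/4) = -0.7071, sin(3*pi/4) = 0.7071
U^9 x = (-0.7071 * 7 - 0.7071 * 2, 0.7071 * 7 + -0.7071 * 2)
= (-6.3640, 3.5355)
||U^9 x|| = sqrt((-6.3640)^2 + 3.5355^2) = sqrt(53.0000) = 7.2801

7.2801


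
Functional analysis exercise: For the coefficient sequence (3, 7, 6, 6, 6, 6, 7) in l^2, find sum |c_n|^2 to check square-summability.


sum |c_n|^2 = 3^2 + 7^2 + 6^2 + 6^2 + 6^2 + 6^2 + 7^2
= 9 + 49 + 36 + 36 + 36 + 36 + 49
= 251

251


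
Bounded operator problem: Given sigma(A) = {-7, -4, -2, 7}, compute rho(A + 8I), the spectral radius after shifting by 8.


Spectrum of A + 8I = {1, 4, 6, 15}
Spectral radius = max |lambda| over the shifted spectrum
= max(1, 4, 6, 15) = 15

15


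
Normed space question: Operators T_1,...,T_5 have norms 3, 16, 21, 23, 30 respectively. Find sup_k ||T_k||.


By the Uniform Boundedness Principle, the supremum of norms is finite.
sup_k ||T_k|| = max(3, 16, 21, 23, 30) = 30

30
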